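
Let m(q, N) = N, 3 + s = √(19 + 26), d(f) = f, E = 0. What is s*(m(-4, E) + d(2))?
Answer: -6 + 6*√5 ≈ 7.4164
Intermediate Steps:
s = -3 + 3*√5 (s = -3 + √(19 + 26) = -3 + √45 = -3 + 3*√5 ≈ 3.7082)
s*(m(-4, E) + d(2)) = (-3 + 3*√5)*(0 + 2) = (-3 + 3*√5)*2 = -6 + 6*√5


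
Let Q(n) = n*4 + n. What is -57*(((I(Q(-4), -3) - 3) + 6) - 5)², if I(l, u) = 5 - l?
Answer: -30153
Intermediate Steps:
Q(n) = 5*n (Q(n) = 4*n + n = 5*n)
-57*(((I(Q(-4), -3) - 3) + 6) - 5)² = -57*((((5 - 5*(-4)) - 3) + 6) - 5)² = -57*((((5 - 1*(-20)) - 3) + 6) - 5)² = -57*((((5 + 20) - 3) + 6) - 5)² = -57*(((25 - 3) + 6) - 5)² = -57*((22 + 6) - 5)² = -57*(28 - 5)² = -57*23² = -57*529 = -30153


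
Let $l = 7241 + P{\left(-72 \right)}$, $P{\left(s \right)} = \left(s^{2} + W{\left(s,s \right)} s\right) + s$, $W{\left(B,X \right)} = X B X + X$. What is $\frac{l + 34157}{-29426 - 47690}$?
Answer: $- \frac{13462775}{38558} \approx -349.16$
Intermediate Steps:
$W{\left(B,X \right)} = X + B X^{2}$ ($W{\left(B,X \right)} = B X X + X = B X^{2} + X = X + B X^{2}$)
$P{\left(s \right)} = s + s^{2} + s^{2} \left(1 + s^{2}\right)$ ($P{\left(s \right)} = \left(s^{2} + s \left(1 + s s\right) s\right) + s = \left(s^{2} + s \left(1 + s^{2}\right) s\right) + s = \left(s^{2} + s^{2} \left(1 + s^{2}\right)\right) + s = s + s^{2} + s^{2} \left(1 + s^{2}\right)$)
$l = 26891393$ ($l = 7241 - 72 \left(1 + \left(-72\right)^{3} + 2 \left(-72\right)\right) = 7241 - 72 \left(1 - 373248 - 144\right) = 7241 - -26884152 = 7241 + 26884152 = 26891393$)
$\frac{l + 34157}{-29426 - 47690} = \frac{26891393 + 34157}{-29426 - 47690} = \frac{26925550}{-77116} = 26925550 \left(- \frac{1}{77116}\right) = - \frac{13462775}{38558}$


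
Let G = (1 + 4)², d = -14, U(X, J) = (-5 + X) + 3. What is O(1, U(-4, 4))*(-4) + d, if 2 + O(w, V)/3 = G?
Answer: -290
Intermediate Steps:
U(X, J) = -2 + X
G = 25 (G = 5² = 25)
O(w, V) = 69 (O(w, V) = -6 + 3*25 = -6 + 75 = 69)
O(1, U(-4, 4))*(-4) + d = 69*(-4) - 14 = -276 - 14 = -290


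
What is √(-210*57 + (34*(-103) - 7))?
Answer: I*√15479 ≈ 124.41*I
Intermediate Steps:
√(-210*57 + (34*(-103) - 7)) = √(-11970 + (-3502 - 7)) = √(-11970 - 3509) = √(-15479) = I*√15479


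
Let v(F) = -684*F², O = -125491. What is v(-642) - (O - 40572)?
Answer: -281754113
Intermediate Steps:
v(-642) - (O - 40572) = -684*(-642)² - (-125491 - 40572) = -684*412164 - 1*(-166063) = -281920176 + 166063 = -281754113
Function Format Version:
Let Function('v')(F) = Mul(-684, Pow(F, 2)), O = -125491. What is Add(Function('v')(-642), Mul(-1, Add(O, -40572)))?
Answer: -281754113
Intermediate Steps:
Add(Function('v')(-642), Mul(-1, Add(O, -40572))) = Add(Mul(-684, Pow(-642, 2)), Mul(-1, Add(-125491, -40572))) = Add(Mul(-684, 412164), Mul(-1, -166063)) = Add(-281920176, 166063) = -281754113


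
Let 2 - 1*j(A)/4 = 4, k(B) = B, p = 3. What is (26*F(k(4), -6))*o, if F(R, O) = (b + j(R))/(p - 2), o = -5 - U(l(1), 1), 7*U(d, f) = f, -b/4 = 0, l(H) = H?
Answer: 7488/7 ≈ 1069.7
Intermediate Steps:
b = 0 (b = -4*0 = 0)
U(d, f) = f/7
j(A) = -8 (j(A) = 8 - 4*4 = 8 - 16 = -8)
o = -36/7 (o = -5 - 1/7 = -5 - 1*⅐ = -5 - ⅐ = -36/7 ≈ -5.1429)
F(R, O) = -8 (F(R, O) = (0 - 8)/(3 - 2) = -8/1 = -8*1 = -8)
(26*F(k(4), -6))*o = (26*(-8))*(-36/7) = -208*(-36/7) = 7488/7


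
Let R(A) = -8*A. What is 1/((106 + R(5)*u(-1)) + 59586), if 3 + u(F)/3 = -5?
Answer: 1/60652 ≈ 1.6487e-5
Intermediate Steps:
u(F) = -24 (u(F) = -9 + 3*(-5) = -9 - 15 = -24)
1/((106 + R(5)*u(-1)) + 59586) = 1/((106 - 8*5*(-24)) + 59586) = 1/((106 - 40*(-24)) + 59586) = 1/((106 + 960) + 59586) = 1/(1066 + 59586) = 1/60652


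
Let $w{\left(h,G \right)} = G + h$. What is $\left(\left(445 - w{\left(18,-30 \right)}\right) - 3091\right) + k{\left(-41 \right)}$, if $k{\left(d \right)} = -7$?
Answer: $-2641$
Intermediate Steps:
$\left(\left(445 - w{\left(18,-30 \right)}\right) - 3091\right) + k{\left(-41 \right)} = \left(\left(445 - \left(-30 + 18\right)\right) - 3091\right) - 7 = \left(\left(445 - -12\right) - 3091\right) - 7 = \left(\left(445 + 12\right) - 3091\right) - 7 = \left(457 - 3091\right) - 7 = -2634 - 7 = -2641$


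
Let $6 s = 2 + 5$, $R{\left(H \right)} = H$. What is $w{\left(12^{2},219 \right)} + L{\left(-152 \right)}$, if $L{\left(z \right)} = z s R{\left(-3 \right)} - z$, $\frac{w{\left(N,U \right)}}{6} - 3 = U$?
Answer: $2016$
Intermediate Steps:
$w{\left(N,U \right)} = 18 + 6 U$
$s = \frac{7}{6}$ ($s = \frac{2 + 5}{6} = \frac{1}{6} \cdot 7 = \frac{7}{6} \approx 1.1667$)
$L{\left(z \right)} = - \frac{9 z}{2}$ ($L{\left(z \right)} = z \frac{7}{6} \left(-3\right) - z = \frac{7 z}{6} \left(-3\right) - z = - \frac{7 z}{2} - z = - \frac{9 z}{2}$)
$w{\left(12^{2},219 \right)} + L{\left(-152 \right)} = \left(18 + 6 \cdot 219\right) - -684 = \left(18 + 1314\right) + 684 = 1332 + 684 = 2016$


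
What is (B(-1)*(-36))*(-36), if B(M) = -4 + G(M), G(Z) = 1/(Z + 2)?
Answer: -3888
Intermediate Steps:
G(Z) = 1/(2 + Z)
B(M) = -4 + 1/(2 + M)
(B(-1)*(-36))*(-36) = (((-7 - 4*(-1))/(2 - 1))*(-36))*(-36) = (((-7 + 4)/1)*(-36))*(-36) = ((1*(-3))*(-36))*(-36) = -3*(-36)*(-36) = 108*(-36) = -3888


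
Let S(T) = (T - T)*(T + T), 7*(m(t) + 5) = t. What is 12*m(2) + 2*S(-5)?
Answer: -396/7 ≈ -56.571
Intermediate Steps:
m(t) = -5 + t/7
S(T) = 0 (S(T) = 0*(2*T) = 0)
12*m(2) + 2*S(-5) = 12*(-5 + (⅐)*2) + 2*0 = 12*(-5 + 2/7) + 0 = 12*(-33/7) + 0 = -396/7 + 0 = -396/7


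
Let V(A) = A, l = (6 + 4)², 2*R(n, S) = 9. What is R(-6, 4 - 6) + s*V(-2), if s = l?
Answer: -391/2 ≈ -195.50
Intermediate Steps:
R(n, S) = 9/2 (R(n, S) = (½)*9 = 9/2)
l = 100 (l = 10² = 100)
s = 100
R(-6, 4 - 6) + s*V(-2) = 9/2 + 100*(-2) = 9/2 - 200 = -391/2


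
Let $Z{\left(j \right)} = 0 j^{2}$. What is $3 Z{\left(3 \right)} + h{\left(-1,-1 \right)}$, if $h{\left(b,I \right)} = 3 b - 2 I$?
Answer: $-1$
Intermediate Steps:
$Z{\left(j \right)} = 0$
$h{\left(b,I \right)} = - 2 I + 3 b$
$3 Z{\left(3 \right)} + h{\left(-1,-1 \right)} = 3 \cdot 0 + \left(\left(-2\right) \left(-1\right) + 3 \left(-1\right)\right) = 0 + \left(2 - 3\right) = 0 - 1 = -1$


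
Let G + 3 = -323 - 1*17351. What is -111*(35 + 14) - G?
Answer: 12238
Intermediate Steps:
G = -17677 (G = -3 + (-323 - 1*17351) = -3 + (-323 - 17351) = -3 - 17674 = -17677)
-111*(35 + 14) - G = -111*(35 + 14) - 1*(-17677) = -111*49 + 17677 = -5439 + 17677 = 12238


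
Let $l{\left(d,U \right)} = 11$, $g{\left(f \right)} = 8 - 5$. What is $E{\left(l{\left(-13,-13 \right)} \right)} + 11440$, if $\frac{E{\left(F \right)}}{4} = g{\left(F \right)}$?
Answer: $11452$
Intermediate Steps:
$g{\left(f \right)} = 3$ ($g{\left(f \right)} = 8 - 5 = 3$)
$E{\left(F \right)} = 12$ ($E{\left(F \right)} = 4 \cdot 3 = 12$)
$E{\left(l{\left(-13,-13 \right)} \right)} + 11440 = 12 + 11440 = 11452$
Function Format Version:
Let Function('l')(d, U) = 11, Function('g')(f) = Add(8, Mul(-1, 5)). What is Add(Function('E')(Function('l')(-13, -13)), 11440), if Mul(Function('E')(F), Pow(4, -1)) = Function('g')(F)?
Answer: 11452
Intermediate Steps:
Function('g')(f) = 3 (Function('g')(f) = Add(8, -5) = 3)
Function('E')(F) = 12 (Function('E')(F) = Mul(4, 3) = 12)
Add(Function('E')(Function('l')(-13, -13)), 11440) = Add(12, 11440) = 11452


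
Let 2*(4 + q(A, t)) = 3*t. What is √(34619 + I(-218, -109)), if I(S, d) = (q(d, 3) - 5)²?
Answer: √138557/2 ≈ 186.12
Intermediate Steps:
q(A, t) = -4 + 3*t/2 (q(A, t) = -4 + (3*t)/2 = -4 + 3*t/2)
I(S, d) = 81/4 (I(S, d) = ((-4 + (3/2)*3) - 5)² = ((-4 + 9/2) - 5)² = (½ - 5)² = (-9/2)² = 81/4)
√(34619 + I(-218, -109)) = √(34619 + 81/4) = √(138557/4) = √138557/2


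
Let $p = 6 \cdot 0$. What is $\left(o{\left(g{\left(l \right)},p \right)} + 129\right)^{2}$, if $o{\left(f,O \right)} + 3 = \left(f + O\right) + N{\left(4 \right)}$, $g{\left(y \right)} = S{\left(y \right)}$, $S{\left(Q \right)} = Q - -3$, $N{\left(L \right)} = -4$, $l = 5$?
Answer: $16900$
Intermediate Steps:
$S{\left(Q \right)} = 3 + Q$ ($S{\left(Q \right)} = Q + 3 = 3 + Q$)
$g{\left(y \right)} = 3 + y$
$p = 0$
$o{\left(f,O \right)} = -7 + O + f$ ($o{\left(f,O \right)} = -3 - \left(4 - O - f\right) = -3 + \left(-4 + O + f\right) = -7 + O + f$)
$\left(o{\left(g{\left(l \right)},p \right)} + 129\right)^{2} = \left(\left(-7 + 0 + \left(3 + 5\right)\right) + 129\right)^{2} = \left(\left(-7 + 0 + 8\right) + 129\right)^{2} = \left(1 + 129\right)^{2} = 130^{2} = 16900$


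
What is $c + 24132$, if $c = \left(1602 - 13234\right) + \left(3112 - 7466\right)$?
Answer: $8146$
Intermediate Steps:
$c = -15986$ ($c = -11632 - 4354 = -15986$)
$c + 24132 = -15986 + 24132 = 8146$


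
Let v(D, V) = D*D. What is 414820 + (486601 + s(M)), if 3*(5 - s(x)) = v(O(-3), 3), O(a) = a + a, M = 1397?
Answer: 901414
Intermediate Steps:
O(a) = 2*a
v(D, V) = D²
s(x) = -7 (s(x) = 5 - (2*(-3))²/3 = 5 - ⅓*(-6)² = 5 - ⅓*36 = 5 - 12 = -7)
414820 + (486601 + s(M)) = 414820 + (486601 - 7) = 414820 + 486594 = 901414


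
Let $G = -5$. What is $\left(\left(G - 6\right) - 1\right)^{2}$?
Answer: $144$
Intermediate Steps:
$\left(\left(G - 6\right) - 1\right)^{2} = \left(\left(-5 - 6\right) - 1\right)^{2} = \left(-11 - 1\right)^{2} = \left(-12\right)^{2} = 144$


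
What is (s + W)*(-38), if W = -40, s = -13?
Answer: 2014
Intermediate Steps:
(s + W)*(-38) = (-13 - 40)*(-38) = -53*(-38) = 2014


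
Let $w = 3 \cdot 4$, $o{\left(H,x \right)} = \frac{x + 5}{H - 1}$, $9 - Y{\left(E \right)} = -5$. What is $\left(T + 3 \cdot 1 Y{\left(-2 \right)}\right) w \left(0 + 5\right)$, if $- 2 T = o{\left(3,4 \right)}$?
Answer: $2385$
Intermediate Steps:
$Y{\left(E \right)} = 14$ ($Y{\left(E \right)} = 9 - -5 = 9 + 5 = 14$)
$o{\left(H,x \right)} = \frac{5 + x}{-1 + H}$
$T = - \frac{9}{4}$ ($T = - \frac{\frac{1}{-1 + 3} \left(5 + 4\right)}{2} = - \frac{\frac{1}{2} \cdot 9}{2} = \left(- \frac{1}{2}\right) \frac{9}{2} = - \frac{9}{4} \approx -2.25$)
$w = 12$
$\left(T + 3 \cdot 1 Y{\left(-2 \right)}\right) w \left(0 + 5\right) = \left(- \frac{9}{4} + 3 \cdot 1 \cdot 14\right) 12 \left(0 + 5\right) = \left(- \frac{9}{4} + 3 \cdot 14\right) 12 \cdot 5 = \left(- \frac{9}{4} + 42\right) 60 = \frac{159}{4} \cdot 60 = 2385$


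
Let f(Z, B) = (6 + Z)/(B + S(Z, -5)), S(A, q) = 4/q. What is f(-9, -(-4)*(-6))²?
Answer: 225/15376 ≈ 0.014633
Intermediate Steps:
f(Z, B) = (6 + Z)/(-⅘ + B) (f(Z, B) = (6 + Z)/(B + 4/(-5)) = (6 + Z)/(B + 4*(-⅕)) = (6 + Z)/(B - ⅘) = (6 + Z)/(-⅘ + B))
f(-9, -(-4)*(-6))² = (5*(6 - 9)/(-4 + 5*(-(-4)*(-6))))² = (5*(-3)/(-4 + 5*(-4*6)))² = (5*(-3)/(-4 + 5*(-24)))² = (5*(-3)/(-4 - 120))² = (5*(-3)/(-124))² = (5*(-1/124)*(-3))² = (15/124)² = 225/15376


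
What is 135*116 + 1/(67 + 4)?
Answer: 1111861/71 ≈ 15660.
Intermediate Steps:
135*116 + 1/(67 + 4) = 15660 + 1/71 = 1111861/71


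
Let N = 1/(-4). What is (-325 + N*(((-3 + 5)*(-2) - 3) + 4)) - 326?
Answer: -2601/4 ≈ -650.25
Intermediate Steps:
N = -1/4 ≈ -0.25000
(-325 + N*(((-3 + 5)*(-2) - 3) + 4)) - 326 = (-325 - (((-3 + 5)*(-2) - 3) + 4)/4) - 326 = (-325 - ((2*(-2) - 3) + 4)/4) - 326 = (-325 - ((-4 - 3) + 4)/4) - 326 = (-325 - (-7 + 4)/4) - 326 = (-325 - 1/4*(-3)) - 326 = (-325 + 3/4) - 326 = -1297/4 - 326 = -2601/4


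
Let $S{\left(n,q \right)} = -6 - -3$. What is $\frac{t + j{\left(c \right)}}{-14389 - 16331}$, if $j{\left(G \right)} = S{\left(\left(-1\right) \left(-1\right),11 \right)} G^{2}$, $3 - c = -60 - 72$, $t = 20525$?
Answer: $\frac{3415}{3072} \approx 1.1117$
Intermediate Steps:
$S{\left(n,q \right)} = -3$ ($S{\left(n,q \right)} = -6 + 3 = -3$)
$c = 135$ ($c = 3 - \left(-60 - 72\right) = 3 - -132 = 3 + 132 = 135$)
$j{\left(G \right)} = - 3 G^{2}$
$\frac{t + j{\left(c \right)}}{-14389 - 16331} = \frac{20525 - 3 \cdot 135^{2}}{-14389 - 16331} = \frac{20525 - 54675}{-30720} = \left(20525 - 54675\right) \left(- \frac{1}{30720}\right) = \left(-34150\right) \left(- \frac{1}{30720}\right) = \frac{3415}{3072}$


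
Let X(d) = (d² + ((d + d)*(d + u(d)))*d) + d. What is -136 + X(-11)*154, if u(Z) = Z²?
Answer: 4116284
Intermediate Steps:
X(d) = d + d² + 2*d²*(d + d²) (X(d) = (d² + ((d + d)*(d + d²))*d) + d = (d² + ((2*d)*(d + d²))*d) + d = (d² + (2*d*(d + d²))*d) + d = (d² + 2*d²*(d + d²)) + d = d + d² + 2*d²*(d + d²))
-136 + X(-11)*154 = -136 - 11*(1 - 11 + 2*(-11)² + 2*(-11)³)*154 = -136 - 11*(1 - 11 + 2*121 + 2*(-1331))*154 = -136 - 11*(1 - 11 + 242 - 2662)*154 = -136 - 11*(-2430)*154 = -136 + 26730*154 = -136 + 4116420 = 4116284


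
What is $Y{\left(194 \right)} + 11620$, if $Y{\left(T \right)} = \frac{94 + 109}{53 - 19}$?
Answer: $\frac{395283}{34} \approx 11626.0$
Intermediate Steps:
$Y{\left(T \right)} = \frac{203}{34}$
$Y{\left(194 \right)} + 11620 = \frac{203}{34} + 11620 = \frac{395283}{34}$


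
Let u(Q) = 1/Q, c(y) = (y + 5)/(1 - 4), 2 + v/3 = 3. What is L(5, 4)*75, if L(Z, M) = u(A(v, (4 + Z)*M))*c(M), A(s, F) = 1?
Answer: -225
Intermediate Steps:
v = 3 (v = -6 + 3*3 = -6 + 9 = 3)
c(y) = -5/3 - y/3 (c(y) = (5 + y)/(-3) = (5 + y)*(-⅓) = -5/3 - y/3)
L(Z, M) = -5/3 - M/3 (L(Z, M) = (-5/3 - M/3)/1 = 1*(-5/3 - M/3) = -5/3 - M/3)
L(5, 4)*75 = (-5/3 - ⅓*4)*75 = (-5/3 - 4/3)*75 = -3*75 = -225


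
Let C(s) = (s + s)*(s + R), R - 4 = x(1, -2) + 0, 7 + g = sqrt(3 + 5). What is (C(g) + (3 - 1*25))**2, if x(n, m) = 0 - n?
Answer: 6372 - 4400*sqrt(2) ≈ 149.46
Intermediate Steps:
x(n, m) = -n
g = -7 + 2*sqrt(2) (g = -7 + sqrt(3 + 5) = -7 + sqrt(8) = -7 + 2*sqrt(2) ≈ -4.1716)
R = 3 (R = 4 + (-1*1 + 0) = 4 + (-1 + 0) = 4 - 1 = 3)
C(s) = 2*s*(3 + s) (C(s) = (s + s)*(s + 3) = (2*s)*(3 + s) = 2*s*(3 + s))
(C(g) + (3 - 1*25))**2 = (2*(-7 + 2*sqrt(2))*(3 + (-7 + 2*sqrt(2))) + (3 - 1*25))**2 = (2*(-7 + 2*sqrt(2))*(-4 + 2*sqrt(2)) + (3 - 25))**2 = (2*(-7 + 2*sqrt(2))*(-4 + 2*sqrt(2)) - 22)**2 = (-22 + 2*(-7 + 2*sqrt(2))*(-4 + 2*sqrt(2)))**2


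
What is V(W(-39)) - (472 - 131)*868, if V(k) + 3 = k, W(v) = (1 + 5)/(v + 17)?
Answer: -3255904/11 ≈ -2.9599e+5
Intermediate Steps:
W(v) = 6/(17 + v)
V(k) = -3 + k
V(W(-39)) - (472 - 131)*868 = (-3 + 6/(17 - 39)) - (472 - 131)*868 = (-3 + 6/(-22)) - 341*868 = (-3 + 6*(-1/22)) - 1*295988 = (-3 - 3/11) - 295988 = -36/11 - 295988 = -3255904/11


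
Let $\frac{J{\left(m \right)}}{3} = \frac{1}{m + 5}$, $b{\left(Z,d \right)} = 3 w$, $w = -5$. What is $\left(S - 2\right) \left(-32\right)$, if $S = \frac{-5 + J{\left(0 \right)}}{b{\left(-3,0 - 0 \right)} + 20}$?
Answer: $\frac{2304}{25} \approx 92.16$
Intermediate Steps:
$b{\left(Z,d \right)} = -15$ ($b{\left(Z,d \right)} = 3 \left(-5\right) = -15$)
$J{\left(m \right)} = \frac{3}{5 + m}$ ($J{\left(m \right)} = \frac{3}{m + 5} = \frac{3}{5 + m}$)
$S = - \frac{22}{25}$ ($S = \frac{-5 + \frac{3}{5 + 0}}{-15 + 20} = \frac{-5 + \frac{3}{5}}{5} = \left(-5 + 3 \cdot \frac{1}{5}\right) \frac{1}{5} = \left(-5 + \frac{3}{5}\right) \frac{1}{5} = \left(- \frac{22}{5}\right) \frac{1}{5} = - \frac{22}{25} \approx -0.88$)
$\left(S - 2\right) \left(-32\right) = \left(- \frac{22}{25} - 2\right) \left(-32\right) = \left(- \frac{72}{25}\right) \left(-32\right) = \frac{2304}{25}$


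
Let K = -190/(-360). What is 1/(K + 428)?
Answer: 36/15427 ≈ 0.0023336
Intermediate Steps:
K = 19/36 (K = -190*(-1/360) = 19/36 ≈ 0.52778)
1/(K + 428) = 1/(19/36 + 428) = 1/(15427/36) = 36/15427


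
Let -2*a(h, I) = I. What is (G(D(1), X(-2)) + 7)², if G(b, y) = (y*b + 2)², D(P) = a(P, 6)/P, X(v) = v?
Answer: 5041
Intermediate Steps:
a(h, I) = -I/2
D(P) = -3/P (D(P) = (-½*6)/P = -3/P)
G(b, y) = (2 + b*y)² (G(b, y) = (b*y + 2)² = (2 + b*y)²)
(G(D(1), X(-2)) + 7)² = ((2 - 3/1*(-2))² + 7)² = ((2 - 3*1*(-2))² + 7)² = ((2 - 3*(-2))² + 7)² = ((2 + 6)² + 7)² = (8² + 7)² = (64 + 7)² = 71² = 5041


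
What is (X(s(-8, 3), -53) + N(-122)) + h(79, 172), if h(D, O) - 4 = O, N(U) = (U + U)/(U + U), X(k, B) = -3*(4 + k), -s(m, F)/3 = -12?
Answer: 57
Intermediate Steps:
s(m, F) = 36 (s(m, F) = -3*(-12) = 36)
X(k, B) = -12 - 3*k
N(U) = 1 (N(U) = (2*U)/((2*U)) = (2*U)*(1/(2*U)) = 1)
h(D, O) = 4 + O
(X(s(-8, 3), -53) + N(-122)) + h(79, 172) = ((-12 - 3*36) + 1) + (4 + 172) = ((-12 - 108) + 1) + 176 = (-120 + 1) + 176 = -119 + 176 = 57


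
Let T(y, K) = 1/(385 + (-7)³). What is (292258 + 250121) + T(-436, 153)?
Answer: 22779919/42 ≈ 5.4238e+5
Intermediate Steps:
T(y, K) = 1/42 (T(y, K) = 1/(385 - 343) = 1/42)
(292258 + 250121) + T(-436, 153) = (292258 + 250121) + 1/42 = 542379 + 1/42 = 22779919/42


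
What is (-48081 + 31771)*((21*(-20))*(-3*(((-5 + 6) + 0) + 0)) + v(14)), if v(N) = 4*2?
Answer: -20681080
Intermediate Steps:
v(N) = 8
(-48081 + 31771)*((21*(-20))*(-3*(((-5 + 6) + 0) + 0)) + v(14)) = (-48081 + 31771)*((21*(-20))*(-3*(((-5 + 6) + 0) + 0)) + 8) = -16310*(-(-1260)*((1 + 0) + 0) + 8) = -16310*(-(-1260)*(1 + 0) + 8) = -16310*(-(-1260) + 8) = -16310*(-420*(-3) + 8) = -16310*(1260 + 8) = -16310*1268 = -20681080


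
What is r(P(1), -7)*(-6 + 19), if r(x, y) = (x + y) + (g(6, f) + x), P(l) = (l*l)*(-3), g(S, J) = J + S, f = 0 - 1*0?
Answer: -91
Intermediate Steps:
f = 0 (f = 0 + 0 = 0)
P(l) = -3*l**2 (P(l) = l**2*(-3) = -3*l**2)
r(x, y) = 6 + y + 2*x (r(x, y) = (x + y) + ((0 + 6) + x) = (x + y) + (6 + x) = 6 + y + 2*x)
r(P(1), -7)*(-6 + 19) = (6 - 7 + 2*(-3*1**2))*(-6 + 19) = (6 - 7 + 2*(-3*1))*13 = (6 - 7 + 2*(-3))*13 = (6 - 7 - 6)*13 = -7*13 = -91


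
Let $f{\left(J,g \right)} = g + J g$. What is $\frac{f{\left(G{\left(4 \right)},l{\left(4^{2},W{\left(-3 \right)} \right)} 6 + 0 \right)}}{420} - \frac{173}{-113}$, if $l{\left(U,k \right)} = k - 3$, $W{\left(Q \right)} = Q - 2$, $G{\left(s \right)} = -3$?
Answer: $\frac{6959}{3955} \approx 1.7595$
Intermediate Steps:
$W{\left(Q \right)} = -2 + Q$
$l{\left(U,k \right)} = -3 + k$
$\frac{f{\left(G{\left(4 \right)},l{\left(4^{2},W{\left(-3 \right)} \right)} 6 + 0 \right)}}{420} - \frac{173}{-113} = \frac{\left(\left(-3 - 5\right) 6 + 0\right) \left(1 - 3\right)}{420} - \frac{173}{-113} = \left(\left(-3 - 5\right) 6 + 0\right) \left(-2\right) \frac{1}{420} - - \frac{173}{113} = \left(\left(-8\right) 6 + 0\right) \left(-2\right) \frac{1}{420} + \frac{173}{113} = \left(-48 + 0\right) \left(-2\right) \frac{1}{420} + \frac{173}{113} = \left(-48\right) \left(-2\right) \frac{1}{420} + \frac{173}{113} = 96 \cdot \frac{1}{420} + \frac{173}{113} = \frac{8}{35} + \frac{173}{113} = \frac{6959}{3955}$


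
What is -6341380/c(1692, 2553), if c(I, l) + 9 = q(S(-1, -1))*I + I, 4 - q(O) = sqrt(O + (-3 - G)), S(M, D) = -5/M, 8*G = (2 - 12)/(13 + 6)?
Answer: -37712186860/46096341 - 596089720*sqrt(2983)/138289023 ≈ -1053.5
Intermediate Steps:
G = -5/76 (G = ((2 - 12)/(13 + 6))/8 = (-10/19)/8 = (-10*1/19)/8 = (1/8)*(-10/19) = -5/76 ≈ -0.065789)
q(O) = 4 - sqrt(-223/76 + O) (q(O) = 4 - sqrt(O + (-3 - 1*(-5/76))) = 4 - sqrt(O + (-3 + 5/76)) = 4 - sqrt(O - 223/76) = 4 - sqrt(-223/76 + O))
c(I, l) = -9 + I + I*(4 - sqrt(2983)/38) (c(I, l) = -9 + ((4 - sqrt(-4237 + 1444*(-5/(-1)))/38)*I + I) = -9 + ((4 - sqrt(-4237 + 1444*(-5*(-1)))/38)*I + I) = -9 + ((4 - sqrt(-4237 + 1444*5)/38)*I + I) = -9 + ((4 - sqrt(-4237 + 7220)/38)*I + I) = -9 + ((4 - sqrt(2983)/38)*I + I) = -9 + (I*(4 - sqrt(2983)/38) + I) = -9 + (I + I*(4 - sqrt(2983)/38)) = -9 + I + I*(4 - sqrt(2983)/38))
-6341380/c(1692, 2553) = -6341380/(-9 + 5*1692 - 1/38*1692*sqrt(2983)) = -6341380/(-9 + 8460 - 846*sqrt(2983)/19) = -6341380/(8451 - 846*sqrt(2983)/19)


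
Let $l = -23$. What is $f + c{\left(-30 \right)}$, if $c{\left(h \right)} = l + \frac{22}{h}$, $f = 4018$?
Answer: $\frac{59914}{15} \approx 3994.3$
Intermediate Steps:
$c{\left(h \right)} = -23 + \frac{22}{h}$
$f + c{\left(-30 \right)} = 4018 - \left(23 - \frac{22}{-30}\right) = 4018 + \left(-23 + 22 \left(- \frac{1}{30}\right)\right) = 4018 - \frac{356}{15} = \frac{59914}{15}$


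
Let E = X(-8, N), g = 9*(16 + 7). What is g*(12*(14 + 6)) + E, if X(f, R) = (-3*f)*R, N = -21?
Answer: 49176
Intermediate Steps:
X(f, R) = -3*R*f
g = 207 (g = 9*23 = 207)
E = -504 (E = -3*(-21)*(-8) = -504)
g*(12*(14 + 6)) + E = 207*(12*(14 + 6)) - 504 = 207*(12*20) - 504 = 207*240 - 504 = 49680 - 504 = 49176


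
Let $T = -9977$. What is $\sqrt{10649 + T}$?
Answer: $4 \sqrt{42} \approx 25.923$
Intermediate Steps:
$\sqrt{10649 + T} = \sqrt{10649 - 9977} = \sqrt{672} = 4 \sqrt{42}$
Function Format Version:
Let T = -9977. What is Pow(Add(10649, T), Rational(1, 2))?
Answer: Mul(4, Pow(42, Rational(1, 2))) ≈ 25.923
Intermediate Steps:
Pow(Add(10649, T), Rational(1, 2)) = Pow(Add(10649, -9977), Rational(1, 2)) = Pow(672, Rational(1, 2)) = Mul(4, Pow(42, Rational(1, 2)))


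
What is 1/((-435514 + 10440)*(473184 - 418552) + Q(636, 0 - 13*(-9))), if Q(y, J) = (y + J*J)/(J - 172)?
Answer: -11/255449073313 ≈ -4.3061e-11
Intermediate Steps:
Q(y, J) = (y + J²)/(-172 + J)
1/((-435514 + 10440)*(473184 - 418552) + Q(636, 0 - 13*(-9))) = 1/((-435514 + 10440)*(473184 - 418552) + (636 + (0 - 13*(-9))²)/(-172 + (0 - 13*(-9)))) = 1/(-425074*54632 + (636 + (0 + 117)²)/(-172 + (0 + 117))) = 1/(-23222642768 + (636 + 117²)/(-172 + 117)) = 1/(-23222642768 + (636 + 13689)/(-55)) = 1/(-23222642768 - 1/55*14325) = 1/(-23222642768 - 2865/11) = 1/(-255449073313/11) = -11/255449073313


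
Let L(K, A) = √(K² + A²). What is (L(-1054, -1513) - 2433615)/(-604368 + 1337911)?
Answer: -2433615/733543 + 17*√11765/733543 ≈ -3.3151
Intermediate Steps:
L(K, A) = √(A² + K²)
(L(-1054, -1513) - 2433615)/(-604368 + 1337911) = (√((-1513)² + (-1054)²) - 2433615)/(-604368 + 1337911) = (√(2289169 + 1110916) - 2433615)/733543 = (√3400085 - 2433615)*(1/733543) = (17*√11765 - 2433615)*(1/733543) = (-2433615 + 17*√11765)*(1/733543) = -2433615/733543 + 17*√11765/733543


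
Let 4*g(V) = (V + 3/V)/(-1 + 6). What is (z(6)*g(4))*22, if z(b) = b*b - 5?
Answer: 6479/40 ≈ 161.98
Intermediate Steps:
g(V) = V/20 + 3/(20*V) (g(V) = ((V + 3/V)/(-1 + 6))/4 = ((V + 3/V)/5)/4 = ((V + 3/V)*(⅕))/4 = (V/5 + 3/(5*V))/4 = V/20 + 3/(20*V))
z(b) = -5 + b² (z(b) = b² - 5 = -5 + b²)
(z(6)*g(4))*22 = ((-5 + 6²)*((1/20)*(3 + 4²)/4))*22 = ((-5 + 36)*((1/20)*(¼)*(3 + 16)))*22 = (31*((1/20)*(¼)*19))*22 = (31*(19/80))*22 = (589/80)*22 = 6479/40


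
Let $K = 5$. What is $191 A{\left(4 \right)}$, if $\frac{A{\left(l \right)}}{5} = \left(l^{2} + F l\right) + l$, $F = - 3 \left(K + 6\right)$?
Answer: $-106960$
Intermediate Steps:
$F = -33$ ($F = - 3 \left(5 + 6\right) = \left(-3\right) 11 = -33$)
$A{\left(l \right)} = - 160 l + 5 l^{2}$ ($A{\left(l \right)} = 5 \left(\left(l^{2} - 33 l\right) + l\right) = 5 \left(l^{2} - 32 l\right) = - 160 l + 5 l^{2}$)
$191 A{\left(4 \right)} = 191 \cdot 5 \cdot 4 \left(-32 + 4\right) = 191 \cdot 5 \cdot 4 \left(-28\right) = 191 \left(-560\right) = -106960$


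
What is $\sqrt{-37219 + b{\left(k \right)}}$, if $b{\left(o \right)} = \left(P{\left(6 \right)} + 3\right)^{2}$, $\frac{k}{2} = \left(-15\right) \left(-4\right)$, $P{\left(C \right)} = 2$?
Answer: $i \sqrt{37194} \approx 192.86 i$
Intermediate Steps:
$k = 120$ ($k = 2 \left(\left(-15\right) \left(-4\right)\right) = 2 \cdot 60 = 120$)
$b{\left(o \right)} = 25$ ($b{\left(o \right)} = \left(2 + 3\right)^{2} = 5^{2} = 25$)
$\sqrt{-37219 + b{\left(k \right)}} = \sqrt{-37219 + 25} = \sqrt{-37194} = i \sqrt{37194}$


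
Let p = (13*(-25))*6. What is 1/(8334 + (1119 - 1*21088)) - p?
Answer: 22688249/11635 ≈ 1950.0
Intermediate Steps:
p = -1950 (p = -325*6 = -1950)
1/(8334 + (1119 - 1*21088)) - p = 1/(8334 + (1119 - 1*21088)) - 1*(-1950) = 1/(8334 + (1119 - 21088)) + 1950 = 1/(8334 - 19969) + 1950 = 1/(-11635) + 1950 = -1/11635 + 1950 = 22688249/11635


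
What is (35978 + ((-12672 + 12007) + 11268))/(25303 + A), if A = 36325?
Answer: 46581/61628 ≈ 0.75584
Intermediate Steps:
(35978 + ((-12672 + 12007) + 11268))/(25303 + A) = (35978 + ((-12672 + 12007) + 11268))/(25303 + 36325) = (35978 + (-665 + 11268))/61628 = (35978 + 10603)*(1/61628) = 46581*(1/61628) = 46581/61628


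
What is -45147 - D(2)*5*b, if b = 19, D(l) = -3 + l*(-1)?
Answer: -44672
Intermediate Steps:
D(l) = -3 - l
-45147 - D(2)*5*b = -45147 - (-3 - 1*2)*5*19 = -45147 - (-3 - 2)*5*19 = -45147 - (-5*5)*19 = -45147 - (-25)*19 = -45147 - 1*(-475) = -45147 + 475 = -44672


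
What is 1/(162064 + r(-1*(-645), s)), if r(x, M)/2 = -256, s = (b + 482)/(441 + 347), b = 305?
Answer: 1/161552 ≈ 6.1900e-6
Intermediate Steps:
s = 787/788 (s = (305 + 482)/(441 + 347) = 787/788 ≈ 0.99873)
r(x, M) = -512 (r(x, M) = 2*(-256) = -512)
1/(162064 + r(-1*(-645), s)) = 1/(162064 - 512) = 1/161552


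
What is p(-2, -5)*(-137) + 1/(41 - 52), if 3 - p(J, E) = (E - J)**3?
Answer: -45211/11 ≈ -4110.1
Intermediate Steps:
p(J, E) = 3 - (E - J)**3
p(-2, -5)*(-137) + 1/(41 - 52) = (3 - (-5 - 1*(-2))**3)*(-137) + 1/(41 - 52) = (3 - (-5 + 2)**3)*(-137) + 1/(-11) = (3 - 1*(-3)**3)*(-137) - 1/11 = (3 - 1*(-27))*(-137) - 1/11 = (3 + 27)*(-137) - 1/11 = 30*(-137) - 1/11 = -4110 - 1/11 = -45211/11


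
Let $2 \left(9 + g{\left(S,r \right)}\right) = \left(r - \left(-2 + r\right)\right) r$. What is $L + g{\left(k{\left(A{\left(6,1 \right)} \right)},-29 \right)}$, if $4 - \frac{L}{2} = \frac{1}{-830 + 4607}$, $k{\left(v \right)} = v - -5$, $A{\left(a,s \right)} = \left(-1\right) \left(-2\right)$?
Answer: $- \frac{113312}{3777} \approx -30.001$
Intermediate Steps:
$A{\left(a,s \right)} = 2$
$k{\left(v \right)} = 5 + v$ ($k{\left(v \right)} = v + 5 = 5 + v$)
$g{\left(S,r \right)} = -9 + r$ ($g{\left(S,r \right)} = -9 + \frac{\left(r - \left(-2 + r\right)\right) r}{2} = -9 + \frac{2 r}{2} = -9 + r$)
$L = \frac{30214}{3777}$ ($L = 8 - \frac{2}{-830 + 4607} = 8 - \frac{2}{3777} = \frac{30214}{3777} \approx 7.9995$)
$L + g{\left(k{\left(A{\left(6,1 \right)} \right)},-29 \right)} = \frac{30214}{3777} - 38 = - \frac{113312}{3777}$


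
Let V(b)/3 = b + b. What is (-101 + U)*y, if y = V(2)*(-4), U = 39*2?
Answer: 1104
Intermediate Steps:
V(b) = 6*b (V(b) = 3*(b + b) = 3*(2*b) = 6*b)
U = 78
y = -48 (y = (6*2)*(-4) = 12*(-4) = -48)
(-101 + U)*y = (-101 + 78)*(-48) = -23*(-48) = 1104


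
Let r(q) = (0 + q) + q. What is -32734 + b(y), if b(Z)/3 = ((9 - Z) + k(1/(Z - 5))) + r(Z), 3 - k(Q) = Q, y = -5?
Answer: -327127/10 ≈ -32713.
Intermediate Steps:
r(q) = 2*q (r(q) = q + q = 2*q)
k(Q) = 3 - Q
b(Z) = 36 - 3/(-5 + Z) + 3*Z (b(Z) = 3*(((9 - Z) + (3 - 1/(Z - 5))) + 2*Z) = 3*(((9 - Z) + (3 - 1/(-5 + Z))) + 2*Z) = 3*((12 - Z - 1/(-5 + Z)) + 2*Z) = 3*(12 + Z - 1/(-5 + Z)) = 36 - 3/(-5 + Z) + 3*Z)
-32734 + b(y) = -32734 + 3*(-61 + (-5)² + 7*(-5))/(-5 - 5) = -32734 + 3*(-61 + 25 - 35)/(-10) = -32734 + 3*(-⅒)*(-71) = -32734 + 213/10 = -327127/10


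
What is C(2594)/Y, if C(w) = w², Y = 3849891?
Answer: 6728836/3849891 ≈ 1.7478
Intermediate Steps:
C(2594)/Y = 2594²/3849891 = 6728836*(1/3849891) = 6728836/3849891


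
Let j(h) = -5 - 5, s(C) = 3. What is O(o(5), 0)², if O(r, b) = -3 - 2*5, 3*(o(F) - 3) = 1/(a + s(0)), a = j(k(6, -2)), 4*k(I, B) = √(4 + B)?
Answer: 169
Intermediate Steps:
k(I, B) = √(4 + B)/4
j(h) = -10
a = -10
o(F) = 62/21 (o(F) = 3 + 1/(3*(-10 + 3)) = 3 + (⅓)/(-7) = 3 + (⅓)*(-⅐) = 3 - 1/21 = 62/21)
O(r, b) = -13 (O(r, b) = -3 - 10 = -13)
O(o(5), 0)² = (-13)² = 169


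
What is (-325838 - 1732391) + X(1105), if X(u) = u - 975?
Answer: -2058099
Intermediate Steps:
X(u) = -975 + u
(-325838 - 1732391) + X(1105) = (-325838 - 1732391) + (-975 + 1105) = -2058229 + 130 = -2058099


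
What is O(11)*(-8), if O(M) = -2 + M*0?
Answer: 16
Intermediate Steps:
O(M) = -2 (O(M) = -2 + 0 = -2)
O(11)*(-8) = -2*(-8) = 16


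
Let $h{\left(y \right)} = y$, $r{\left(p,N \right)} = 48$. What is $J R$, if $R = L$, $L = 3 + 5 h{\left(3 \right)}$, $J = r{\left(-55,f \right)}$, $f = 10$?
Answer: $864$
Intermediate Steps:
$J = 48$
$L = 18$ ($L = 3 + 5 \cdot 3 = 3 + 15 = 18$)
$R = 18$
$J R = 48 \cdot 18 = 864$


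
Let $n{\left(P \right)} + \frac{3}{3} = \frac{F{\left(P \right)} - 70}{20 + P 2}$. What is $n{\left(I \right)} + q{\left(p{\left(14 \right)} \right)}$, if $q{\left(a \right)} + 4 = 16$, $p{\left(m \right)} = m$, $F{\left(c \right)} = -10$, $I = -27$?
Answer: $\frac{227}{17} \approx 13.353$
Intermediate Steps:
$q{\left(a \right)} = 12$ ($q{\left(a \right)} = -4 + 16 = 12$)
$n{\left(P \right)} = -1 - \frac{80}{20 + 2 P}$ ($n{\left(P \right)} = -1 + \frac{-10 - 70}{20 + P 2} = -1 - \frac{80}{20 + 2 P}$)
$n{\left(I \right)} + q{\left(p{\left(14 \right)} \right)} = \frac{-50 - -27}{10 - 27} + 12 = \frac{-50 + 27}{-17} + 12 = \left(- \frac{1}{17}\right) \left(-23\right) + 12 = \frac{23}{17} + 12 = \frac{227}{17}$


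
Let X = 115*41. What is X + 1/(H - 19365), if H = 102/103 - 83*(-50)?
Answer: 7388607642/1567043 ≈ 4715.0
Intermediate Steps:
X = 4715
H = 427552/103 (H = 102*(1/103) + 4150 = 102/103 + 4150 = 427552/103 ≈ 4151.0)
X + 1/(H - 19365) = 4715 + 1/(427552/103 - 19365) = 4715 + 1/(-1567043/103) = 4715 - 103/1567043 = 7388607642/1567043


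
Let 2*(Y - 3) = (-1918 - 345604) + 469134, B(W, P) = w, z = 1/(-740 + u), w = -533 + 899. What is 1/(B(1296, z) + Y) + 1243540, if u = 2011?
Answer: 76073559501/61175 ≈ 1.2435e+6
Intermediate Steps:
w = 366
z = 1/1271 (z = 1/(-740 + 2011) = 1/1271 ≈ 0.00078678)
B(W, P) = 366
Y = 60809 (Y = 3 + ((-1918 - 345604) + 469134)/2 = 3 + (-347522 + 469134)/2 = 3 + (1/2)*121612 = 3 + 60806 = 60809)
1/(B(1296, z) + Y) + 1243540 = 1/(366 + 60809) + 1243540 = 1/61175 + 1243540 = 76073559501/61175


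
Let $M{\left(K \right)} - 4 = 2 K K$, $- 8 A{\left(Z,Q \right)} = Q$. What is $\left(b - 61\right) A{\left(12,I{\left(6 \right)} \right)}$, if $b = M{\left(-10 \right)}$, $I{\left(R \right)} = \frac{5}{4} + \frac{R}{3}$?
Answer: $- \frac{1859}{32} \approx -58.094$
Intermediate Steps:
$I{\left(R \right)} = \frac{5}{4} + \frac{R}{3}$ ($I{\left(R \right)} = 5 \cdot \frac{1}{4} + R \frac{1}{3} = \frac{5}{4} + \frac{R}{3}$)
$A{\left(Z,Q \right)} = - \frac{Q}{8}$
$M{\left(K \right)} = 4 + 2 K^{2}$ ($M{\left(K \right)} = 4 + 2 K K = 4 + 2 K^{2}$)
$b = 204$ ($b = 4 + 2 \left(-10\right)^{2} = 4 + 2 \cdot 100 = 4 + 200 = 204$)
$\left(b - 61\right) A{\left(12,I{\left(6 \right)} \right)} = \left(204 - 61\right) \left(- \frac{\frac{5}{4} + \frac{1}{3} \cdot 6}{8}\right) = 143 \left(- \frac{\frac{5}{4} + 2}{8}\right) = 143 \left(\left(- \frac{1}{8}\right) \frac{13}{4}\right) = 143 \left(- \frac{13}{32}\right) = - \frac{1859}{32}$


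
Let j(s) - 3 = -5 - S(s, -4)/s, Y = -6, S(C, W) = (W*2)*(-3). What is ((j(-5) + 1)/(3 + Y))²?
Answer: 361/225 ≈ 1.6044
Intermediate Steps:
S(C, W) = -6*W (S(C, W) = (2*W)*(-3) = -6*W)
j(s) = -2 - 24/s (j(s) = 3 + (-5 - (-6*(-4))/s) = 3 + (-5 - 24/s) = -2 - 24/s)
((j(-5) + 1)/(3 + Y))² = (((-2 - 24/(-5)) + 1)/(3 - 6))² = (((-2 - 24*(-⅕)) + 1)/(-3))² = (((-2 + 24/5) + 1)*(-⅓))² = ((14/5 + 1)*(-⅓))² = ((19/5)*(-⅓))² = (-19/15)² = 361/225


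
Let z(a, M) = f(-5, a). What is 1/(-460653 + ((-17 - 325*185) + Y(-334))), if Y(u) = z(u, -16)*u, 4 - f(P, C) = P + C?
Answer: -1/635357 ≈ -1.5739e-6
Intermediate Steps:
f(P, C) = 4 - C - P (f(P, C) = 4 - (P + C) = 4 - (C + P) = 4 + (-C - P) = 4 - C - P)
z(a, M) = 9 - a (z(a, M) = 4 - a - 1*(-5) = 4 - a + 5 = 9 - a)
Y(u) = u*(9 - u) (Y(u) = (9 - u)*u = u*(9 - u))
1/(-460653 + ((-17 - 325*185) + Y(-334))) = 1/(-460653 + ((-17 - 325*185) - 334*(9 - 1*(-334)))) = 1/(-460653 + ((-17 - 60125) - 334*(9 + 334))) = 1/(-460653 + (-60142 - 334*343)) = 1/(-460653 + (-60142 - 114562)) = 1/(-460653 - 174704) = 1/(-635357) = -1/635357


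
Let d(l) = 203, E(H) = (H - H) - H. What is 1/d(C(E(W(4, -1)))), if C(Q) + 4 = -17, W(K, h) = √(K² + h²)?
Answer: 1/203 ≈ 0.0049261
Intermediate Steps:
E(H) = -H (E(H) = 0 - H = -H)
C(Q) = -21 (C(Q) = -4 - 17 = -21)
1/d(C(E(W(4, -1)))) = 1/203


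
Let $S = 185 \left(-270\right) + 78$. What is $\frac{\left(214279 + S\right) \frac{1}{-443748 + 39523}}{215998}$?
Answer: $- \frac{8653}{4595357450} \approx -1.883 \cdot 10^{-6}$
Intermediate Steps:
$S = -49872$ ($S = -49950 + 78 = -49872$)
$\frac{\left(214279 + S\right) \frac{1}{-443748 + 39523}}{215998} = \frac{\left(214279 - 49872\right) \frac{1}{-443748 + 39523}}{215998} = \frac{164407}{-404225} \cdot \frac{1}{215998} = 164407 \left(- \frac{1}{404225}\right) \frac{1}{215998} = \left(- \frac{8653}{21275}\right) \frac{1}{215998} = - \frac{8653}{4595357450}$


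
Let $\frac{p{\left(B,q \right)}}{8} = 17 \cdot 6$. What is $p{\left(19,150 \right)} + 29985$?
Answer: $30801$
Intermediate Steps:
$p{\left(B,q \right)} = 816$ ($p{\left(B,q \right)} = 8 \cdot 17 \cdot 6 = 8 \cdot 102 = 816$)
$p{\left(19,150 \right)} + 29985 = 816 + 29985 = 30801$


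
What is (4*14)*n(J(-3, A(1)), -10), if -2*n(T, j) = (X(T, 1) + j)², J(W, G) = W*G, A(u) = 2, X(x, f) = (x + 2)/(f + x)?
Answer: -59248/25 ≈ -2369.9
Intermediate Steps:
X(x, f) = (2 + x)/(f + x)
J(W, G) = G*W
n(T, j) = -(j + (2 + T)/(1 + T))²/2 (n(T, j) = -((2 + T)/(1 + T) + j)²/2 = -(j + (2 + T)/(1 + T))²/2)
(4*14)*n(J(-3, A(1)), -10) = (4*14)*(-(2 + 2*(-3) - 10*(1 + 2*(-3)))²/(2*(1 + 2*(-3))²)) = 56*(-(2 - 6 - 10*(1 - 6))²/(2*(1 - 6)²)) = 56*(-½*(2 - 6 - 10*(-5))²/(-5)²) = 56*(-½*1/25*(2 - 6 + 50)²) = 56*(-½*1/25*46²) = 56*(-½*1/25*2116) = 56*(-1058/25) = -59248/25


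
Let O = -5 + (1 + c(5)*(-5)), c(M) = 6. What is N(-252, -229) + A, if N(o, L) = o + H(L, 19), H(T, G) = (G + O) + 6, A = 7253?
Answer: 6992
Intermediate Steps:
O = -34 (O = -5 + (1 + 6*(-5)) = -5 + (1 - 30) = -5 - 29 = -34)
H(T, G) = -28 + G (H(T, G) = (G - 34) + 6 = (-34 + G) + 6 = -28 + G)
N(o, L) = -9 + o (N(o, L) = o + (-28 + 19) = o - 9 = -9 + o)
N(-252, -229) + A = (-9 - 252) + 7253 = -261 + 7253 = 6992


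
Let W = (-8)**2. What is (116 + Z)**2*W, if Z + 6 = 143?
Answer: 4096576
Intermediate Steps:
W = 64
Z = 137 (Z = -6 + 143 = 137)
(116 + Z)**2*W = (116 + 137)**2*64 = 253**2*64 = 64009*64 = 4096576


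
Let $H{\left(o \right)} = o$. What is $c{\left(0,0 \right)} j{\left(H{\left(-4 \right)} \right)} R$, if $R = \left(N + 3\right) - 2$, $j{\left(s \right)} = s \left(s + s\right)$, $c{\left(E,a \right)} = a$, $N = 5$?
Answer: $0$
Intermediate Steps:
$j{\left(s \right)} = 2 s^{2}$ ($j{\left(s \right)} = s 2 s = 2 s^{2}$)
$R = 6$ ($R = \left(5 + 3\right) - 2 = 8 - 2 = 6$)
$c{\left(0,0 \right)} j{\left(H{\left(-4 \right)} \right)} R = 0 \cdot 2 \left(-4\right)^{2} \cdot 6 = 0 \cdot 2 \cdot 16 \cdot 6 = 0 \cdot 32 \cdot 6 = 0 \cdot 6 = 0$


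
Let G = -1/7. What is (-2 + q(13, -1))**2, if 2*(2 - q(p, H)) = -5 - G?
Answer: 289/49 ≈ 5.8980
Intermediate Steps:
G = -1/7 (G = -1*1/7 = -1/7 ≈ -0.14286)
q(p, H) = 31/7 (q(p, H) = 2 - (-5 - 1*(-1/7))/2 = 2 - (-5 + 1/7)/2 = 2 - 1/2*(-34/7) = 2 + 17/7 = 31/7)
(-2 + q(13, -1))**2 = (-2 + 31/7)**2 = (17/7)**2 = 289/49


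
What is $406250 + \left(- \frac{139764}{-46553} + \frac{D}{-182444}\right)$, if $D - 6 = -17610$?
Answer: $\frac{862608938374307}{2123328883} \approx 4.0625 \cdot 10^{5}$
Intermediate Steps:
$D = -17604$ ($D = 6 - 17610 = -17604$)
$406250 + \left(- \frac{139764}{-46553} + \frac{D}{-182444}\right) = 406250 - \left(- \frac{139764}{46553} - \frac{4401}{45611}\right) = 406250 - - \frac{6579655557}{2123328883} = 406250 + \left(\frac{139764}{46553} + \frac{4401}{45611}\right) = 406250 + \frac{6579655557}{2123328883} = \frac{862608938374307}{2123328883}$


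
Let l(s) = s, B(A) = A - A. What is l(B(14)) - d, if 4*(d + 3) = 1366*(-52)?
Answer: 17761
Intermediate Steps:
d = -17761 (d = -3 + (1366*(-52))/4 = -3 + (1/4)*(-71032) = -3 - 17758 = -17761)
B(A) = 0
l(B(14)) - d = 0 - 1*(-17761) = 0 + 17761 = 17761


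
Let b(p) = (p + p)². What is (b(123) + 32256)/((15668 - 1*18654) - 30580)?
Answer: -46386/16783 ≈ -2.7639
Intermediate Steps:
b(p) = 4*p² (b(p) = (2*p)² = 4*p²)
(b(123) + 32256)/((15668 - 1*18654) - 30580) = (4*123² + 32256)/((15668 - 1*18654) - 30580) = (4*15129 + 32256)/((15668 - 18654) - 30580) = (60516 + 32256)/(-2986 - 30580) = 92772/(-33566) = 92772*(-1/33566) = -46386/16783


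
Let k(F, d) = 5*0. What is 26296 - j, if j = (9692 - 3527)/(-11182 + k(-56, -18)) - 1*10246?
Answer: 408618809/11182 ≈ 36543.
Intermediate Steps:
k(F, d) = 0
j = -114576937/11182 (j = (9692 - 3527)/(-11182 + 0) - 1*10246 = 6165/(-11182) - 10246 = 6165*(-1/11182) - 10246 = -6165/11182 - 10246 = -114576937/11182 ≈ -10247.)
26296 - j = 26296 - 1*(-114576937/11182) = 26296 + 114576937/11182 = 408618809/11182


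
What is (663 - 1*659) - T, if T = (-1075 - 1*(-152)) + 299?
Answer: 628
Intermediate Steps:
T = -624 (T = (-1075 + 152) + 299 = -923 + 299 = -624)
(663 - 1*659) - T = (663 - 1*659) - 1*(-624) = (663 - 659) + 624 = 4 + 624 = 628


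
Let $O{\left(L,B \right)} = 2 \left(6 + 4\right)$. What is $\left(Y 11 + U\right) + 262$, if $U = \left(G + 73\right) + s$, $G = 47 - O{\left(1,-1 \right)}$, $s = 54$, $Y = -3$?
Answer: $383$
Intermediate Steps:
$O{\left(L,B \right)} = 20$ ($O{\left(L,B \right)} = 2 \cdot 10 = 20$)
$G = 27$ ($G = 47 - 20 = 27$)
$U = 154$ ($U = \left(27 + 73\right) + 54 = 100 + 54 = 154$)
$\left(Y 11 + U\right) + 262 = \left(\left(-3\right) 11 + 154\right) + 262 = \left(-33 + 154\right) + 262 = 121 + 262 = 383$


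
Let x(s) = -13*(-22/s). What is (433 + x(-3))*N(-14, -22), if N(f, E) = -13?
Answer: -13169/3 ≈ -4389.7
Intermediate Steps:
x(s) = 286/s (x(s) = -13*(-22/s) = -(-286)/s = 286/s)
(433 + x(-3))*N(-14, -22) = (433 + 286/(-3))*(-13) = (433 + 286*(-1/3))*(-13) = (433 - 286/3)*(-13) = (1013/3)*(-13) = -13169/3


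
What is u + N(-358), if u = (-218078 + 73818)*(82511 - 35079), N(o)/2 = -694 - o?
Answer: -6842540992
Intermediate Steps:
N(o) = -1388 - 2*o (N(o) = 2*(-694 - o) = -1388 - 2*o)
u = -6842540320 (u = -144260*47432 = -6842540320)
u + N(-358) = -6842540320 + (-1388 - 2*(-358)) = -6842540320 + (-1388 + 716) = -6842540320 - 672 = -6842540992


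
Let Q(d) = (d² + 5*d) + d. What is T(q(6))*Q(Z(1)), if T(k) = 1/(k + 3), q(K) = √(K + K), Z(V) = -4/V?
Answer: 8 - 16*√3/3 ≈ -1.2376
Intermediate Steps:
Q(d) = d² + 6*d
q(K) = √2*√K (q(K) = √(2*K) = √2*√K)
T(k) = 1/(3 + k)
T(q(6))*Q(Z(1)) = ((-4/1)*(6 - 4/1))/(3 + √2*√6) = ((-4*1)*(6 - 4*1))/(3 + 2*√3) = (-4*(6 - 4))/(3 + 2*√3) = (-4*2)/(3 + 2*√3) = -8/(3 + 2*√3)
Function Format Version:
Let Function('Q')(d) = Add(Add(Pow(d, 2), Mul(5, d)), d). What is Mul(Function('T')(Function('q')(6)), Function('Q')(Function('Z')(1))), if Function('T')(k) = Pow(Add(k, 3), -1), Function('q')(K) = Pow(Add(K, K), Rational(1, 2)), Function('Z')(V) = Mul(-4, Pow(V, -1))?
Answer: Add(8, Mul(Rational(-16, 3), Pow(3, Rational(1, 2)))) ≈ -1.2376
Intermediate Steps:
Function('Q')(d) = Add(Pow(d, 2), Mul(6, d))
Function('q')(K) = Mul(Pow(2, Rational(1, 2)), Pow(K, Rational(1, 2))) (Function('q')(K) = Pow(Mul(2, K), Rational(1, 2)) = Mul(Pow(2, Rational(1, 2)), Pow(K, Rational(1, 2))))
Function('T')(k) = Pow(Add(3, k), -1)
Mul(Function('T')(Function('q')(6)), Function('Q')(Function('Z')(1))) = Mul(Pow(Add(3, Mul(Pow(2, Rational(1, 2)), Pow(6, Rational(1, 2)))), -1), Mul(Mul(-4, Pow(1, -1)), Add(6, Mul(-4, Pow(1, -1))))) = Mul(Pow(Add(3, Mul(2, Pow(3, Rational(1, 2)))), -1), Mul(Mul(-4, 1), Add(6, Mul(-4, 1)))) = Mul(Pow(Add(3, Mul(2, Pow(3, Rational(1, 2)))), -1), Mul(-4, Add(6, -4))) = Mul(Pow(Add(3, Mul(2, Pow(3, Rational(1, 2)))), -1), Mul(-4, 2)) = Mul(Pow(Add(3, Mul(2, Pow(3, Rational(1, 2)))), -1), -8) = Mul(-8, Pow(Add(3, Mul(2, Pow(3, Rational(1, 2)))), -1))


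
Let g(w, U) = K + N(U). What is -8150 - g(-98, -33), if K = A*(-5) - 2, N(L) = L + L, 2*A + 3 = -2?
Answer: -16189/2 ≈ -8094.5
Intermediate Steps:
A = -5/2 (A = -3/2 + (½)*(-2) = -3/2 - 1 = -5/2 ≈ -2.5000)
N(L) = 2*L
K = 21/2 (K = -5/2*(-5) - 2 = 25/2 - 2 = 21/2 ≈ 10.500)
g(w, U) = 21/2 + 2*U
-8150 - g(-98, -33) = -8150 - (21/2 + 2*(-33)) = -8150 - (21/2 - 66) = -8150 - 1*(-111/2) = -8150 + 111/2 = -16189/2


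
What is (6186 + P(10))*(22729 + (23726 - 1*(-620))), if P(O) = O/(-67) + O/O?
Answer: 19513481925/67 ≈ 2.9125e+8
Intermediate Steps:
P(O) = 1 - O/67 (P(O) = O*(-1/67) + 1 = -O/67 + 1 = 1 - O/67)
(6186 + P(10))*(22729 + (23726 - 1*(-620))) = (6186 + (1 - 1/67*10))*(22729 + (23726 - 1*(-620))) = (6186 + (1 - 10/67))*(22729 + (23726 + 620)) = (6186 + 57/67)*(22729 + 24346) = (414519/67)*47075 = 19513481925/67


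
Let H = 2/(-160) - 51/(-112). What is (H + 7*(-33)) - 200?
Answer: -30139/70 ≈ -430.56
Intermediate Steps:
H = 31/70 (H = 2*(-1/160) - 51*(-1/112) = -1/80 + 51/112 = 31/70 ≈ 0.44286)
(H + 7*(-33)) - 200 = (31/70 + 7*(-33)) - 200 = (31/70 - 231) - 200 = -16139/70 - 200 = -30139/70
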